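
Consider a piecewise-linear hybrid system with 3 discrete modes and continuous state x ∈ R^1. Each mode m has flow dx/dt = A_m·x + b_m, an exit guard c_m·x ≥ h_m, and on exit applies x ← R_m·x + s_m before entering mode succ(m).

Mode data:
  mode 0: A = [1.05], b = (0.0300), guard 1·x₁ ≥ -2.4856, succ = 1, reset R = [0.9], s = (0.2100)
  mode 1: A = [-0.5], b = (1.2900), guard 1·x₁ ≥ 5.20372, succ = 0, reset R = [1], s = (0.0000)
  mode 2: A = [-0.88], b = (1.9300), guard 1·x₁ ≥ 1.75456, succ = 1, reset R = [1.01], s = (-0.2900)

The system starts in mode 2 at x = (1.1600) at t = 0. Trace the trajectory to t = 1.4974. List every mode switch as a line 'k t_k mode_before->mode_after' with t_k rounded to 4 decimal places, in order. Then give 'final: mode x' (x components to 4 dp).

Mode 2: guard c·x = 1.7546 hit at Δt = 0.9736 (t = 0.9736), x⁻ = (1.7546) → reset → x⁺ = (1.4821), jump to mode 1
Mode 1: flow for 0.5238 to horizon, guard not reached → x = (1.7351)

1 0.9736 2->1
final: 1 1.7351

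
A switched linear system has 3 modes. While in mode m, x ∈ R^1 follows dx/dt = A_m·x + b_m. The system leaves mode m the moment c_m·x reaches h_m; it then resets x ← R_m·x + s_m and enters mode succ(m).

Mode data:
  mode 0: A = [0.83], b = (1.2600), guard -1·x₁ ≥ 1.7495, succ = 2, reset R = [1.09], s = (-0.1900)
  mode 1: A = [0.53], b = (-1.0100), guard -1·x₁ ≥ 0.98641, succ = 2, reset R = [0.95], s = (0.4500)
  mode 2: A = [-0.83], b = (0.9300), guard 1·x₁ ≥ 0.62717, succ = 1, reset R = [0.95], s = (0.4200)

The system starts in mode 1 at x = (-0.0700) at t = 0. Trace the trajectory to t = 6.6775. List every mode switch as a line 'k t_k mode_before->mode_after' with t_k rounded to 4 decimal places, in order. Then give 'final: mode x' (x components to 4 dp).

1 0.7190 1->2
2 2.1423 2->1
3 4.3662 1->2
4 5.7895 2->1
final: 1 0.4810

Mode 1: guard c·x = 0.9864 hit at Δt = 0.7190 (t = 0.7190), x⁻ = (-0.9864) → reset → x⁺ = (-0.4871), jump to mode 2
Mode 2: guard c·x = 0.6272 hit at Δt = 1.4233 (t = 2.1423), x⁻ = (0.6272) → reset → x⁺ = (1.0158), jump to mode 1
Mode 1: guard c·x = 0.9864 hit at Δt = 2.2239 (t = 4.3662), x⁻ = (-0.9864) → reset → x⁺ = (-0.4871), jump to mode 2
Mode 2: guard c·x = 0.6272 hit at Δt = 1.4233 (t = 5.7895), x⁻ = (0.6272) → reset → x⁺ = (1.0158), jump to mode 1
Mode 1: flow for 0.8880 to horizon, guard not reached → x = (0.4810)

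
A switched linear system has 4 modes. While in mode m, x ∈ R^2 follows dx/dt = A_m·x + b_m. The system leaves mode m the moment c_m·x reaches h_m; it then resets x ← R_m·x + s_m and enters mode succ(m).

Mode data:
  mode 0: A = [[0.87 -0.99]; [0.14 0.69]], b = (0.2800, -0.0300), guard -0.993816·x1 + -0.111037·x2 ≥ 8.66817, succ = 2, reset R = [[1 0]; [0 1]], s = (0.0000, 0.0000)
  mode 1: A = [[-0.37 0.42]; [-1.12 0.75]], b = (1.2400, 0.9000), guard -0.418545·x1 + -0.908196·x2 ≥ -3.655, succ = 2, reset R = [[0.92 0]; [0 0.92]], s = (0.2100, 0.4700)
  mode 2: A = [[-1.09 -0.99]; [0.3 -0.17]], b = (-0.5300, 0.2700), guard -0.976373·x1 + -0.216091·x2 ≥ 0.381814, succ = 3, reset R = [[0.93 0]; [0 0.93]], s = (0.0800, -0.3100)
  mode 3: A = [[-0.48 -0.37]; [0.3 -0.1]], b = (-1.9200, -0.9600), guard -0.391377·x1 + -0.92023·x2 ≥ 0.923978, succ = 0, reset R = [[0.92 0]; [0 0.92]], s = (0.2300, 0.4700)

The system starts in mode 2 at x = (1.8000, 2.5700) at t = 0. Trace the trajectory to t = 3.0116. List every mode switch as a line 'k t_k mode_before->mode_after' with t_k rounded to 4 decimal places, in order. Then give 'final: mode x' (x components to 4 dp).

1 0.8241 2->3
2 2.0226 3->0
final: 0 -5.2933 0.3595

Mode 2: guard c·x = 0.3818 hit at Δt = 0.8241 (t = 0.8241), x⁻ = (-0.9411, 2.4851) → reset → x⁺ = (-0.7952, 2.0011), jump to mode 3
Mode 3: guard c·x = 0.9240 hit at Δt = 1.1985 (t = 2.0226), x⁻ = (-2.5259, 0.0702) → reset → x⁺ = (-2.0938, 0.5346), jump to mode 0
Mode 0: flow for 0.9890 to horizon, guard not reached → x = (-5.2933, 0.3595)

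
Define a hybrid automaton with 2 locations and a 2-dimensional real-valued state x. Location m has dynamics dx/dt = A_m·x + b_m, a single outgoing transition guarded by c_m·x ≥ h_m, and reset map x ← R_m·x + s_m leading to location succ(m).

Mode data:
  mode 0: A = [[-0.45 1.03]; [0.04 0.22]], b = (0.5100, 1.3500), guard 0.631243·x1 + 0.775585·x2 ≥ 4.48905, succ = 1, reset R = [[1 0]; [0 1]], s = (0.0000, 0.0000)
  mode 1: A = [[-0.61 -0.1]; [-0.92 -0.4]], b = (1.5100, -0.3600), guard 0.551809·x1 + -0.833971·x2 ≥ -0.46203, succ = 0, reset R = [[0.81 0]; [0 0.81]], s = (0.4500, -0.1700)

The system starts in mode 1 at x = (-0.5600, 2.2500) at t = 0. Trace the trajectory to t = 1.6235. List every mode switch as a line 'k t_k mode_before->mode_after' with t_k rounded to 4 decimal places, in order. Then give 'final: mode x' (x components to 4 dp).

1 1.0323 1->0
final: 0 1.6905 1.6505

Mode 1: guard c·x = -0.4620 hit at Δt = 1.0323 (t = 1.0323), x⁻ = (0.7327, 1.0388) → reset → x⁺ = (1.0435, 0.6714), jump to mode 0
Mode 0: flow for 0.5912 to horizon, guard not reached → x = (1.6905, 1.6505)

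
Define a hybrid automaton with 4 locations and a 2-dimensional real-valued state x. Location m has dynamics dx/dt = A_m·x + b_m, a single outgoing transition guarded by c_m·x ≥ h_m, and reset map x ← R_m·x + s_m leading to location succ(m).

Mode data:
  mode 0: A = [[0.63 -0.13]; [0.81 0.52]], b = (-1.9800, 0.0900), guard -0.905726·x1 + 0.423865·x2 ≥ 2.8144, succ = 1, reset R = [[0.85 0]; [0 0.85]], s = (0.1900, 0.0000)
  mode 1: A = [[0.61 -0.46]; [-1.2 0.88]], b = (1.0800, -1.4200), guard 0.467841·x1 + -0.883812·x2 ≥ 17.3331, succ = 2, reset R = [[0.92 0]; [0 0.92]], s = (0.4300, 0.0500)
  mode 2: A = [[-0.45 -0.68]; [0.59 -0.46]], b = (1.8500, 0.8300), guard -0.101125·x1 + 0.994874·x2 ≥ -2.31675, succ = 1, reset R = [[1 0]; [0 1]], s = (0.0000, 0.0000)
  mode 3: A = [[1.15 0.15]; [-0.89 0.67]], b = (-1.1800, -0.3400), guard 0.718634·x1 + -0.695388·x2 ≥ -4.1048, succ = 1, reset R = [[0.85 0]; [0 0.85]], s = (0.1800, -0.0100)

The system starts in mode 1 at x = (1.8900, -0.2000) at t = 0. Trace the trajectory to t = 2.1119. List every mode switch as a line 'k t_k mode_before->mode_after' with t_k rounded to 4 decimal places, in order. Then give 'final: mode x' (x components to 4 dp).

1 1.2283 1->2
final: 2 11.5011 -3.5106

Mode 1: guard c·x = 17.3331 hit at Δt = 1.2283 (t = 1.2283), x⁻ = (9.6753, -14.4902) → reset → x⁺ = (9.3313, -13.2810), jump to mode 2
Mode 2: flow for 0.8836 to horizon, guard not reached → x = (11.5011, -3.5106)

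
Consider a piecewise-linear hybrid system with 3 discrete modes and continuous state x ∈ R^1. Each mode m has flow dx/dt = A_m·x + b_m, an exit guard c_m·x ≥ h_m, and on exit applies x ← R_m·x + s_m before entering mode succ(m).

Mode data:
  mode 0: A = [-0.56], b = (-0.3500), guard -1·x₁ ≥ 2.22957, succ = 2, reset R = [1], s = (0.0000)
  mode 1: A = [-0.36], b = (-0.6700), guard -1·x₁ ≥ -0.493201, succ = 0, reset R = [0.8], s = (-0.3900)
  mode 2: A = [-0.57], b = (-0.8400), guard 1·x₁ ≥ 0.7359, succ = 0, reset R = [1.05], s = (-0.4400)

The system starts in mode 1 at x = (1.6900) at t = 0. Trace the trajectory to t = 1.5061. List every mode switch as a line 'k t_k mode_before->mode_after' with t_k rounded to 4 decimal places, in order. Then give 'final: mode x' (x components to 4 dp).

Mode 1: guard c·x = -0.4932 hit at Δt = 1.1417 (t = 1.1417), x⁻ = (0.4932) → reset → x⁺ = (0.0046), jump to mode 0
Mode 0: flow for 0.3644 to horizon, guard not reached → x = (-0.1116)

1 1.1417 1->0
final: 0 -0.1116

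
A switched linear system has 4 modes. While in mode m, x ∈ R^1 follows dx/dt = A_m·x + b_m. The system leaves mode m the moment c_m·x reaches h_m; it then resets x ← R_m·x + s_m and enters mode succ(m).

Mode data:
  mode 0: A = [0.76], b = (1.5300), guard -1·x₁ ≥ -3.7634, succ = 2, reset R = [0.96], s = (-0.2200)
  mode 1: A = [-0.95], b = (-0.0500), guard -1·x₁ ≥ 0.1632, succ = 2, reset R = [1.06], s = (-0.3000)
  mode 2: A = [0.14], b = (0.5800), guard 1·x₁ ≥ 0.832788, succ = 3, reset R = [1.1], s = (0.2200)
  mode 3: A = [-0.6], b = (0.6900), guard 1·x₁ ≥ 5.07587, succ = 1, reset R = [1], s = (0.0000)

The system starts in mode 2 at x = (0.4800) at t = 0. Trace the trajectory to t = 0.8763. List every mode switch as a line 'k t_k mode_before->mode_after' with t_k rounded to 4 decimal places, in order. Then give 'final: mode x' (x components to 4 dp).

Mode 2: guard c·x = 0.8328 hit at Δt = 0.5253 (t = 0.5253), x⁻ = (0.8328) → reset → x⁺ = (1.1361), jump to mode 3
Mode 3: flow for 0.3510 to horizon, guard not reached → x = (1.1387)

1 0.5253 2->3
final: 3 1.1387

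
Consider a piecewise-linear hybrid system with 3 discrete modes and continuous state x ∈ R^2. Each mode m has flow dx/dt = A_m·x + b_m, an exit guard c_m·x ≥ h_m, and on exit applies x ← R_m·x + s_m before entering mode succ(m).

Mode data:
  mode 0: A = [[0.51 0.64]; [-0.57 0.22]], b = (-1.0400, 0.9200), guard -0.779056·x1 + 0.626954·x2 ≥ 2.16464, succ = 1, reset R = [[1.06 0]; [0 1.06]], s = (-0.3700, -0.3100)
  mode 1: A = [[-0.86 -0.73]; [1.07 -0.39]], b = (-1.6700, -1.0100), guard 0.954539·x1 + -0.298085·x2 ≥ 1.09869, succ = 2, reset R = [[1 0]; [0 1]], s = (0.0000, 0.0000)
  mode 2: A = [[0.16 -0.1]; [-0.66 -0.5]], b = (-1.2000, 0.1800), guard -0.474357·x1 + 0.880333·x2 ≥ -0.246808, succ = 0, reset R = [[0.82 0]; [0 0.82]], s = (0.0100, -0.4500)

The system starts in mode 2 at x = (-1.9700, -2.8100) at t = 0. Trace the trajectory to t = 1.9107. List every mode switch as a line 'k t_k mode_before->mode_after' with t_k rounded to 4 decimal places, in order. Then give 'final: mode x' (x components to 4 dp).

Mode 2: guard c·x = -0.2468 hit at Δt = 0.4205 (t = 0.4205), x⁻ = (-2.5322, -1.6448) → reset → x⁺ = (-2.0664, -1.7987), jump to mode 0
Mode 0: guard c·x = 2.1646 hit at Δt = 0.4239 (t = 0.8444), x⁻ = (-3.4769, -0.8678) → reset → x⁺ = (-4.0555, -1.2299), jump to mode 1
Mode 1: flow for 1.0663 to horizon, guard not reached → x = (-1.1650, -3.9891)

1 0.4205 2->0
2 0.8444 0->1
final: 1 -1.1650 -3.9891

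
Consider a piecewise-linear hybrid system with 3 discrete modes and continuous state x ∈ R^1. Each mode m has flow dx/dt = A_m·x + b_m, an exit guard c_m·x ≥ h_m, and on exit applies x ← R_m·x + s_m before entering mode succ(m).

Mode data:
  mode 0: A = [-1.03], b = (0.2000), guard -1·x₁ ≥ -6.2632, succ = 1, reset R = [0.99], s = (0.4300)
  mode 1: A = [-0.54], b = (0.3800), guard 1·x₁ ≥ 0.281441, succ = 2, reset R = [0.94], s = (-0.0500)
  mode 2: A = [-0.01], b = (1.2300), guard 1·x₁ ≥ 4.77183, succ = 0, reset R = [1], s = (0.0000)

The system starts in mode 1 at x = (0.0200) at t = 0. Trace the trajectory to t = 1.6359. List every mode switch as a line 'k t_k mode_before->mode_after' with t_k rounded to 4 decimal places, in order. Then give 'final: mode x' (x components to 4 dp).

Mode 1: guard c·x = 0.2814 hit at Δt = 0.8924 (t = 0.8924), x⁻ = (0.2814) → reset → x⁺ = (0.2146), jump to mode 2
Mode 2: flow for 0.7435 to horizon, guard not reached → x = (1.1241)

1 0.8924 1->2
final: 2 1.1241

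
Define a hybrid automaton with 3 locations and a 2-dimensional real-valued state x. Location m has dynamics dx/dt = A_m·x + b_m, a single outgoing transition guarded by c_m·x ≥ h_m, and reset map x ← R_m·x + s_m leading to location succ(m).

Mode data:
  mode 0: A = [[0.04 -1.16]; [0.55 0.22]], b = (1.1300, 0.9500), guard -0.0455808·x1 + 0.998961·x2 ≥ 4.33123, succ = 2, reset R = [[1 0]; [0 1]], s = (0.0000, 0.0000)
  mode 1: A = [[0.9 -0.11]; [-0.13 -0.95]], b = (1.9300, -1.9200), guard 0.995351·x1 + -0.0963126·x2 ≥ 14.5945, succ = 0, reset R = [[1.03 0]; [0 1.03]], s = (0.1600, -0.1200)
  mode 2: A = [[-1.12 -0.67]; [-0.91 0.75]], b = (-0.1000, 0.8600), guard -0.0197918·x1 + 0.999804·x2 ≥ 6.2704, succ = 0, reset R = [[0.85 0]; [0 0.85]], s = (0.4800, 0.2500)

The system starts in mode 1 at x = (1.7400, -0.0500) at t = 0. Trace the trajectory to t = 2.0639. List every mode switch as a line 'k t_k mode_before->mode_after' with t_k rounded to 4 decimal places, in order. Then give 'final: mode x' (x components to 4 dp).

1 1.5840 1->0
final: 0 16.0970 1.9316

Mode 1: guard c·x = 14.5945 hit at Δt = 1.5840 (t = 1.5840), x⁻ = (14.4257, -2.4487) → reset → x⁺ = (15.0185, -2.6421), jump to mode 0
Mode 0: flow for 0.4799 to horizon, guard not reached → x = (16.0970, 1.9316)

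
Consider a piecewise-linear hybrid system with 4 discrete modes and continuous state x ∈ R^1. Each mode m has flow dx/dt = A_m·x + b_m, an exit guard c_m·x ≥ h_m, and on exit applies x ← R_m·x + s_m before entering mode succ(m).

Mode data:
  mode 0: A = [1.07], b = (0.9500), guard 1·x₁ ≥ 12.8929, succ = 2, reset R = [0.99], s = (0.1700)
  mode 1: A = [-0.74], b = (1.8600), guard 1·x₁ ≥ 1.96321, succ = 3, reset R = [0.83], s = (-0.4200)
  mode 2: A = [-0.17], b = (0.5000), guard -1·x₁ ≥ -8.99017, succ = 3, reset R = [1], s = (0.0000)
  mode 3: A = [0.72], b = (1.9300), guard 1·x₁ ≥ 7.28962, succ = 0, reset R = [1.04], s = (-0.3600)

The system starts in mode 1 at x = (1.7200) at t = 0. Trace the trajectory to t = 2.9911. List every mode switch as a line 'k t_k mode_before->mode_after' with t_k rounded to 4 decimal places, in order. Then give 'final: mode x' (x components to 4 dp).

Mode 1: guard c·x = 1.9632 hit at Δt = 0.4946 (t = 0.4946), x⁻ = (1.9632) → reset → x⁺ = (1.2095), jump to mode 3
Mode 3: guard c·x = 7.2896 hit at Δt = 1.3072 (t = 1.8018), x⁻ = (7.2896) → reset → x⁺ = (7.2212), jump to mode 0
Mode 0: guard c·x = 12.8929 hit at Δt = 0.4956 (t = 2.2974), x⁻ = (12.8929) → reset → x⁺ = (12.9340), jump to mode 2
Mode 2: flow for 0.6937 to horizon, guard not reached → x = (11.8224)

1 0.4946 1->3
2 1.8018 3->0
3 2.2974 0->2
final: 2 11.8224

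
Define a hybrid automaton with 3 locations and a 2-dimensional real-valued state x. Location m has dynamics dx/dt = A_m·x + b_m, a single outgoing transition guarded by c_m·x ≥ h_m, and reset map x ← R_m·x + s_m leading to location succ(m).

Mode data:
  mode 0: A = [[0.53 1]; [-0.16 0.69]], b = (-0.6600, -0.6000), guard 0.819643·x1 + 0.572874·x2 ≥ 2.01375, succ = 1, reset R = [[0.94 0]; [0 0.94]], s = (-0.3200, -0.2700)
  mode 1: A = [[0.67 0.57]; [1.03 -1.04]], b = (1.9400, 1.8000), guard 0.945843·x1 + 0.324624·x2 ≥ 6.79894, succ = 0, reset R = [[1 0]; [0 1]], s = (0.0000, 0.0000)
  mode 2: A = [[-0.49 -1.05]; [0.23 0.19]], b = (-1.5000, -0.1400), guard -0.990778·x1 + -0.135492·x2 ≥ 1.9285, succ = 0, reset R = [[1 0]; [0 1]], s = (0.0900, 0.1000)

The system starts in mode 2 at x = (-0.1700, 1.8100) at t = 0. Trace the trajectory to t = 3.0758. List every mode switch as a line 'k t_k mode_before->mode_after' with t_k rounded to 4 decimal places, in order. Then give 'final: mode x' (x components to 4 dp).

Mode 2: guard c·x = 1.9285 hit at Δt = 0.7222 (t = 0.7222), x⁻ = (-2.1859, 1.7510) → reset → x⁺ = (-2.0959, 1.8510), jump to mode 0
Mode 0: guard c·x = 2.0137 hit at Δt = 1.3607 (t = 2.0829), x⁻ = (-0.3286, 3.9853) → reset → x⁺ = (-0.6289, 3.4762), jump to mode 1
Mode 1: flow for 0.9929 to horizon, guard not reached → x = (4.0153, 3.5177)

1 0.7222 2->0
2 2.0829 0->1
final: 1 4.0153 3.5177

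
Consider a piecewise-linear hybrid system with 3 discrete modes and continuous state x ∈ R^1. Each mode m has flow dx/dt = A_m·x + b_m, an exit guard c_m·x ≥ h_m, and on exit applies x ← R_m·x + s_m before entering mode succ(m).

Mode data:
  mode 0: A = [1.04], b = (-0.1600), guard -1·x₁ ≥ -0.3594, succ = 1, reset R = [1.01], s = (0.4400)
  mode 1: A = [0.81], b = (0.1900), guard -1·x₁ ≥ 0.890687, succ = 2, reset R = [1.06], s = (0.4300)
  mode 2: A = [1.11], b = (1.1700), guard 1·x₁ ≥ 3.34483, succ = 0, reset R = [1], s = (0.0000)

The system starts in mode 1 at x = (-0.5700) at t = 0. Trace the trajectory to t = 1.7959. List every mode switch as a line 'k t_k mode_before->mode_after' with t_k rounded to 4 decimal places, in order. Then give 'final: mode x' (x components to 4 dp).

1 0.8283 1->2
final: 2 0.5264

Mode 1: guard c·x = 0.8907 hit at Δt = 0.8283 (t = 0.8283), x⁻ = (-0.8907) → reset → x⁺ = (-0.5141), jump to mode 2
Mode 2: flow for 0.9676 to horizon, guard not reached → x = (0.5264)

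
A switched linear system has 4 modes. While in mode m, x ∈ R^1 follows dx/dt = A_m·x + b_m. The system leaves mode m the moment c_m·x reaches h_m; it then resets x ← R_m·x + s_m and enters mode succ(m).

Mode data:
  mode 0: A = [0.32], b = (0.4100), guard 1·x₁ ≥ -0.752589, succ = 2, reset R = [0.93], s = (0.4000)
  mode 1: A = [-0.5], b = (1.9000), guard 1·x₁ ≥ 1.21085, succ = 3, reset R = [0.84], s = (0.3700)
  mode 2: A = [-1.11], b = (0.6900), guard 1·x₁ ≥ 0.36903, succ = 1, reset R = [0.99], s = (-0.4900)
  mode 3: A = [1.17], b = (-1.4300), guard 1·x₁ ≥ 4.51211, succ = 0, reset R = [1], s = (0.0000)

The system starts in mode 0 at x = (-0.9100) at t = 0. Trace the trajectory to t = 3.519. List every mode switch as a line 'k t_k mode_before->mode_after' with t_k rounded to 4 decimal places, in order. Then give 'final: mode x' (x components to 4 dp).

Mode 0: guard c·x = -0.7526 hit at Δt = 1.1046 (t = 1.1046), x⁻ = (-0.7526) → reset → x⁺ = (-0.2999), jump to mode 2
Mode 2: guard c·x = 0.3690 hit at Δt = 1.1660 (t = 2.2706), x⁻ = (0.3690) → reset → x⁺ = (-0.1247), jump to mode 1
Mode 1: guard c·x = 1.2108 hit at Δt = 0.8319 (t = 3.1025), x⁻ = (1.2108) → reset → x⁺ = (1.3871), jump to mode 3
Mode 3: flow for 0.4165 to horizon, guard not reached → x = (1.4907)

1 1.1046 0->2
2 2.2706 2->1
3 3.1025 1->3
final: 3 1.4907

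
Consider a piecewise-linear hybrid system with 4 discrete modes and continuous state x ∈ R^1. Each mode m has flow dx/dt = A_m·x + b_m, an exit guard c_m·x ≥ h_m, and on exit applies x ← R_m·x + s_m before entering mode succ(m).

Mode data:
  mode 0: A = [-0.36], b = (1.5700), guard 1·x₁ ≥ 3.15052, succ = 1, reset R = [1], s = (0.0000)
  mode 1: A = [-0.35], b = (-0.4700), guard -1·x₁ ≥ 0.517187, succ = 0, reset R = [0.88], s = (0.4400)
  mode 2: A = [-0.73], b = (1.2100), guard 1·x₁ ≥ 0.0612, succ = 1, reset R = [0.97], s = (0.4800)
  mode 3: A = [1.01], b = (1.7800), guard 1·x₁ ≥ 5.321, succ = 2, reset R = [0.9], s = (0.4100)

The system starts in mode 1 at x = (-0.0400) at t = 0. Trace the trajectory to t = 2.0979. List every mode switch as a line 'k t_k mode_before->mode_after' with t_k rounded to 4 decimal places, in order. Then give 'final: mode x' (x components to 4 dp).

1 1.3032 1->0
final: 0 1.0737

Mode 1: guard c·x = 0.5172 hit at Δt = 1.3032 (t = 1.3032), x⁻ = (-0.5172) → reset → x⁺ = (-0.0151), jump to mode 0
Mode 0: flow for 0.7947 to horizon, guard not reached → x = (1.0737)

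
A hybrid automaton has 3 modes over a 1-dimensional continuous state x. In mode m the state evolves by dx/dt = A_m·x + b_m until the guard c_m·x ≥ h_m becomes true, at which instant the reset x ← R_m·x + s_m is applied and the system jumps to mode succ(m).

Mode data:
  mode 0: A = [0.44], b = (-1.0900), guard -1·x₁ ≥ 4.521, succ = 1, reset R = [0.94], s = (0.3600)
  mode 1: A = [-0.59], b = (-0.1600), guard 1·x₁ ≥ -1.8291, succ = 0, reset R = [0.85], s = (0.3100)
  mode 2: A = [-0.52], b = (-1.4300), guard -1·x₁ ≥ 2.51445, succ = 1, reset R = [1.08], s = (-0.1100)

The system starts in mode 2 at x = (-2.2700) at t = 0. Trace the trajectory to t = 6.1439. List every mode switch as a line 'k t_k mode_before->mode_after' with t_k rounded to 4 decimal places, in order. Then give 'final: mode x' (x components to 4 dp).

Mode 2: guard c·x = 2.5145 hit at Δt = 1.3690 (t = 1.3690), x⁻ = (-2.5145) → reset → x⁺ = (-2.8256), jump to mode 1
Mode 1: guard c·x = -1.8291 hit at Δt = 0.8381 (t = 2.2071), x⁻ = (-1.8291) → reset → x⁺ = (-1.2447), jump to mode 0
Mode 0: guard c·x = 4.5210 hit at Δt = 1.4350 (t = 3.6421), x⁻ = (-4.5210) → reset → x⁺ = (-3.8897), jump to mode 1
Mode 1: guard c·x = -1.8291 hit at Δt = 1.4284 (t = 5.0704), x⁻ = (-1.8291) → reset → x⁺ = (-1.2447), jump to mode 0
Mode 0: flow for 1.0735 to horizon, guard not reached → x = (-3.4918)

1 1.3690 2->1
2 2.2071 1->0
3 3.6421 0->1
4 5.0704 1->0
final: 0 -3.4918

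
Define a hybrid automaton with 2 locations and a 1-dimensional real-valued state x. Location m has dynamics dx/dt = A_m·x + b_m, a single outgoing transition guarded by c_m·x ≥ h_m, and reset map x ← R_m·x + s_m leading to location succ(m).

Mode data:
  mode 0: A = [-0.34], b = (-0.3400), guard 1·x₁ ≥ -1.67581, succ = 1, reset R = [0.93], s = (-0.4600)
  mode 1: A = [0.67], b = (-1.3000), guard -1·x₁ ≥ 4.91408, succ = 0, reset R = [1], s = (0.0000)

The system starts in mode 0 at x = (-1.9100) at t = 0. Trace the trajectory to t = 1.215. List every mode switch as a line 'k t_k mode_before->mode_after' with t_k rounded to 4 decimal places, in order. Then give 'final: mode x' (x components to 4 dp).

1 0.8751 0->1
final: 1 -3.0310

Mode 0: guard c·x = -1.6758 hit at Δt = 0.8751 (t = 0.8751), x⁻ = (-1.6758) → reset → x⁺ = (-2.0185), jump to mode 1
Mode 1: flow for 0.3399 to horizon, guard not reached → x = (-3.0310)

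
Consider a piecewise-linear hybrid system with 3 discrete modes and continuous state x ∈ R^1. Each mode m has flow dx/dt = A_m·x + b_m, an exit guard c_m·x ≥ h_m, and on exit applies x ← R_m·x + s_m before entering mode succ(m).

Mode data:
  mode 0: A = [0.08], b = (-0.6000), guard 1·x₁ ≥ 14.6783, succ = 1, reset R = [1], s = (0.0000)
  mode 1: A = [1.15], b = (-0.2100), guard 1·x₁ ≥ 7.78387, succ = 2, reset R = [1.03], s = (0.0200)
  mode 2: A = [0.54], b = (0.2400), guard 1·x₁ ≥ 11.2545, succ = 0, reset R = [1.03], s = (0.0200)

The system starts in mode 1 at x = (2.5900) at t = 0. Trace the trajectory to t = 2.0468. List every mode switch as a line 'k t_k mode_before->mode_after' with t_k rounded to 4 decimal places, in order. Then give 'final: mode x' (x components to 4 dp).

Mode 1: guard c·x = 7.7839 hit at Δt = 0.9998 (t = 0.9998), x⁻ = (7.7839) → reset → x⁺ = (8.0374), jump to mode 2
Mode 2: guard c·x = 11.2545 hit at Δt = 0.5955 (t = 1.5953), x⁻ = (11.2545) → reset → x⁺ = (11.6121), jump to mode 0
Mode 0: flow for 0.4515 to horizon, guard not reached → x = (11.7634)

1 0.9998 1->2
2 1.5953 2->0
final: 0 11.7634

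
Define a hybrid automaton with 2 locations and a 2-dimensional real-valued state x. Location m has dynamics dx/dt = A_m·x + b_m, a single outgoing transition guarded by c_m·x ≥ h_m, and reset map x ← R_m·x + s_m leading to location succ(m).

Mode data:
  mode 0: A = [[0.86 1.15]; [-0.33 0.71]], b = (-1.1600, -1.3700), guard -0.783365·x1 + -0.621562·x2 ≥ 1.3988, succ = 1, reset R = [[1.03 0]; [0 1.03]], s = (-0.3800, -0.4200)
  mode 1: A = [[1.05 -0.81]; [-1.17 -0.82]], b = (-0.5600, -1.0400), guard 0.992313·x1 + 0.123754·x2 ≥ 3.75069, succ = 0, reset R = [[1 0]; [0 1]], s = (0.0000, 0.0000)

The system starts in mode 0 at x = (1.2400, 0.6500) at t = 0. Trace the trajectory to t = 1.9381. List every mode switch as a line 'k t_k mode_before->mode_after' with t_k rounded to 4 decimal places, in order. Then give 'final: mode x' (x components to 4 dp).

Mode 0: guard c·x = 1.3988 hit at Δt = 1.3421 (t = 1.3421), x⁻ = (0.0080, -2.2605) → reset → x⁺ = (-0.3718, -2.7484), jump to mode 1
Mode 1: flow for 0.5960 to horizon, guard not reached → x = (0.4765, -2.2116)

1 1.3421 0->1
final: 1 0.4765 -2.2116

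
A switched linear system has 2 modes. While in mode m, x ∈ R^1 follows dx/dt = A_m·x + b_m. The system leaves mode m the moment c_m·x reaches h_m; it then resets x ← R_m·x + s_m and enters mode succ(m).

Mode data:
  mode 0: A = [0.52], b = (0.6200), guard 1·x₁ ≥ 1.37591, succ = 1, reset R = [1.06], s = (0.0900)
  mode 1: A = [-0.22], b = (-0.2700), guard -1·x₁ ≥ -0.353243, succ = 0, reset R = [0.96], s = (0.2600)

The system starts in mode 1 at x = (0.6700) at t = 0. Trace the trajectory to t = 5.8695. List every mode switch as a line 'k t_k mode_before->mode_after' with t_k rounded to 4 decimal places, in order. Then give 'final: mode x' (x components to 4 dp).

Mode 1: guard c·x = -0.3532 hit at Δt = 0.8303 (t = 0.8303), x⁻ = (0.3532) → reset → x⁺ = (0.5991), jump to mode 0
Mode 0: guard c·x = 1.3759 hit at Δt = 0.6927 (t = 1.5230), x⁻ = (1.3759) → reset → x⁺ = (1.5485), jump to mode 1
Mode 1: guard c·x = -0.3532 hit at Δt = 2.5598 (t = 4.0828), x⁻ = (0.3532) → reset → x⁺ = (0.5991), jump to mode 0
Mode 0: guard c·x = 1.3759 hit at Δt = 0.6927 (t = 4.7755), x⁻ = (1.3759) → reset → x⁺ = (1.5485), jump to mode 1
Mode 1: flow for 1.0940 to horizon, guard not reached → x = (0.9547)

1 0.8303 1->0
2 1.5230 0->1
3 4.0828 1->0
4 4.7755 0->1
final: 1 0.9547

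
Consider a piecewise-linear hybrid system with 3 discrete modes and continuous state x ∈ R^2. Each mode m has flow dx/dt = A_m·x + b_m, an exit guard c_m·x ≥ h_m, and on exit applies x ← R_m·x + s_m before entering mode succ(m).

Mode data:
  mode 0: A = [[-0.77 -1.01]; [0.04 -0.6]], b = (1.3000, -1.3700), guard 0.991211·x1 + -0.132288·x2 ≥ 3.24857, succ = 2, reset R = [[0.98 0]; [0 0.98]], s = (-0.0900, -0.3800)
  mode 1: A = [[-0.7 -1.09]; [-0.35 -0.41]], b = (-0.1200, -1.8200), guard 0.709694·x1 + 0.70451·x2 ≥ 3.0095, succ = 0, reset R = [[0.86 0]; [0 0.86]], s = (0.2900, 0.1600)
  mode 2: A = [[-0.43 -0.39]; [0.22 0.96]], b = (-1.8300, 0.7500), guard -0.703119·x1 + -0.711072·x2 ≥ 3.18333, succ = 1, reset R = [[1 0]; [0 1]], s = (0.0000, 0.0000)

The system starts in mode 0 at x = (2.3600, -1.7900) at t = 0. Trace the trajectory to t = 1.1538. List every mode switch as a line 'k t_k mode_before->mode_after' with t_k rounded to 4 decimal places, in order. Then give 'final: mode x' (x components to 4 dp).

Mode 0: guard c·x = 3.2486 hit at Δt = 0.6213 (t = 0.6213), x⁻ = (3.0256, -1.8868) → reset → x⁺ = (2.8751, -2.2290), jump to mode 2
Mode 2: flow for 0.5325 to horizon, guard not reached → x = (1.8808, -2.8295)

1 0.6213 0->2
final: 2 1.8808 -2.8295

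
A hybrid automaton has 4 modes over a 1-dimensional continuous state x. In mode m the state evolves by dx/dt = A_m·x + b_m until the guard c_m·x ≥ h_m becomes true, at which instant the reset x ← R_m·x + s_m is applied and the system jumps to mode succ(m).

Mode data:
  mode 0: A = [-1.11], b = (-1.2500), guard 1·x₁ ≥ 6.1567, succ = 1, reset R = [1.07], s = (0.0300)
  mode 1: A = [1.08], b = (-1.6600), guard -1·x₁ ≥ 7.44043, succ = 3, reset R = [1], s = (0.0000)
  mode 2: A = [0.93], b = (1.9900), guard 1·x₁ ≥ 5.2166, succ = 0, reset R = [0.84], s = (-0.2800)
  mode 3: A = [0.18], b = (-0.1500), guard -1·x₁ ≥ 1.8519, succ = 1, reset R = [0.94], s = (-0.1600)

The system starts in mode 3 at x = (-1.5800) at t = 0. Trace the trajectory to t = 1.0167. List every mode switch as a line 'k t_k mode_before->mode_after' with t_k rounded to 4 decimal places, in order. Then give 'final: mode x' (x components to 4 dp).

Mode 3: guard c·x = 1.8519 hit at Δt = 0.5931 (t = 0.5931), x⁻ = (-1.8519) → reset → x⁺ = (-1.9008), jump to mode 1
Mode 1: flow for 0.4236 to horizon, guard not reached → x = (-3.8950)

1 0.5931 3->1
final: 1 -3.8950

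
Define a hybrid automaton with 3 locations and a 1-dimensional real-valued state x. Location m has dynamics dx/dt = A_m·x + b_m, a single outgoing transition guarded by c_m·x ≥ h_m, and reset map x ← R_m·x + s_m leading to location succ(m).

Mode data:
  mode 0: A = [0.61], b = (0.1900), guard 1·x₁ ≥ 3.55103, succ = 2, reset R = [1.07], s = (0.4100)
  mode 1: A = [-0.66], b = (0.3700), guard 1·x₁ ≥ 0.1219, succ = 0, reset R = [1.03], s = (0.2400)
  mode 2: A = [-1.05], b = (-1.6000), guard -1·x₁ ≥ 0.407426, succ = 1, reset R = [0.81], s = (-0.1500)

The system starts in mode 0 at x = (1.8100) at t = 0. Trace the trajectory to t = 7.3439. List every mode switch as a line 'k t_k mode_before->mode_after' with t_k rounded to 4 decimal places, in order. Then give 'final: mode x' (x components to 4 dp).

1 0.9823 0->2
2 2.5406 2->1
3 3.8493 1->0
4 6.7040 0->2
final: 2 1.4044

Mode 0: guard c·x = 3.5510 hit at Δt = 0.9823 (t = 0.9823), x⁻ = (3.5510) → reset → x⁺ = (4.2096), jump to mode 2
Mode 2: guard c·x = 0.4074 hit at Δt = 1.5583 (t = 2.5406), x⁻ = (-0.4074) → reset → x⁺ = (-0.4800), jump to mode 1
Mode 1: guard c·x = 0.1219 hit at Δt = 1.3087 (t = 3.8493), x⁻ = (0.1219) → reset → x⁺ = (0.3656), jump to mode 0
Mode 0: guard c·x = 3.5510 hit at Δt = 2.8547 (t = 6.7040), x⁻ = (3.5510) → reset → x⁺ = (4.2096), jump to mode 2
Mode 2: flow for 0.6399 to horizon, guard not reached → x = (1.4044)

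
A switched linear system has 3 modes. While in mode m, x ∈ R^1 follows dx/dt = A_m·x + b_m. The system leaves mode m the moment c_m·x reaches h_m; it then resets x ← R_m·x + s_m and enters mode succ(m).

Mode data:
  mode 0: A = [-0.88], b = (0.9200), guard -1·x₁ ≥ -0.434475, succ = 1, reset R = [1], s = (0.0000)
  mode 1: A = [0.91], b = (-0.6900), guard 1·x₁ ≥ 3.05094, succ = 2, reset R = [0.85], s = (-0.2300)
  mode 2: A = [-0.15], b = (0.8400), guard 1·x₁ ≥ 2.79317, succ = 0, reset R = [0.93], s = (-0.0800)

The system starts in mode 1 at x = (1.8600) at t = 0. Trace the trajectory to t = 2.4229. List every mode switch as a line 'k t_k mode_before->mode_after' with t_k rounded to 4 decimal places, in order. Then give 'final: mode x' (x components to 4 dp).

Mode 1: guard c·x = 3.0509 hit at Δt = 0.8053 (t = 0.8053), x⁻ = (3.0509) → reset → x⁺ = (2.3633), jump to mode 2
Mode 2: guard c·x = 2.7932 hit at Δt = 0.9500 (t = 1.7553), x⁻ = (2.7932) → reset → x⁺ = (2.5176), jump to mode 0
Mode 0: flow for 0.6676 to horizon, guard not reached → x = (1.8636)

1 0.8053 1->2
2 1.7553 2->0
final: 0 1.8636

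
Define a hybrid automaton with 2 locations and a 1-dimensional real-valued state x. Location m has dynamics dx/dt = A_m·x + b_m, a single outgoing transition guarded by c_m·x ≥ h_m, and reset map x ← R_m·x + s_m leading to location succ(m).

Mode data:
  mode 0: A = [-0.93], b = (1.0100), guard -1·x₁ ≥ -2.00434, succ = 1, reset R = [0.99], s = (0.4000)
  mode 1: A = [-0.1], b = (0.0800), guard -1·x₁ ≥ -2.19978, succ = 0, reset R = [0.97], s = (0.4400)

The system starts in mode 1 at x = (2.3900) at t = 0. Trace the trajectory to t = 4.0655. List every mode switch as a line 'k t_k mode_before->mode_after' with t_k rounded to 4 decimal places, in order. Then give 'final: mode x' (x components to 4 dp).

Mode 1: guard c·x = -2.1998 hit at Δt = 1.2742 (t = 1.2742), x⁻ = (2.1998) → reset → x⁺ = (2.5738), jump to mode 0
Mode 0: guard c·x = -2.0043 hit at Δt = 0.5188 (t = 1.7930), x⁻ = (2.0043) → reset → x⁺ = (2.3843), jump to mode 1
Mode 1: guard c·x = -2.1998 hit at Δt = 1.2383 (t = 3.0312), x⁻ = (2.1998) → reset → x⁺ = (2.5738), jump to mode 0
Mode 0: guard c·x = -2.0043 hit at Δt = 0.5188 (t = 3.5500), x⁻ = (2.0043) → reset → x⁺ = (2.3843), jump to mode 1
Mode 1: flow for 0.5155 to horizon, guard not reached → x = (2.3047)

1 1.2742 1->0
2 1.7930 0->1
3 3.0312 1->0
4 3.5500 0->1
final: 1 2.3047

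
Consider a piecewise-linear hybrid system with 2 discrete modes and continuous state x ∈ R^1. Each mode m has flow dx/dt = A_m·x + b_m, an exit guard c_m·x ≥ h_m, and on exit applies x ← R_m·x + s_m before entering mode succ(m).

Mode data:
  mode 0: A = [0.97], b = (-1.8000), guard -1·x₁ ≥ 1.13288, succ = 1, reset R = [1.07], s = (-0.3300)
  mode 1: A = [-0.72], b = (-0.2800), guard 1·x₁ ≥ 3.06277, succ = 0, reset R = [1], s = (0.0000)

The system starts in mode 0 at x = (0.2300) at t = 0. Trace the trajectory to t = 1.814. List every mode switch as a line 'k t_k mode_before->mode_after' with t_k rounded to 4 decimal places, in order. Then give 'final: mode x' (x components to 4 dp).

Mode 0: guard c·x = 1.1329 hit at Δt = 0.6277 (t = 0.6277), x⁻ = (-1.1329) → reset → x⁺ = (-1.5422), jump to mode 1
Mode 1: flow for 1.1863 to horizon, guard not reached → x = (-0.8798)

1 0.6277 0->1
final: 1 -0.8798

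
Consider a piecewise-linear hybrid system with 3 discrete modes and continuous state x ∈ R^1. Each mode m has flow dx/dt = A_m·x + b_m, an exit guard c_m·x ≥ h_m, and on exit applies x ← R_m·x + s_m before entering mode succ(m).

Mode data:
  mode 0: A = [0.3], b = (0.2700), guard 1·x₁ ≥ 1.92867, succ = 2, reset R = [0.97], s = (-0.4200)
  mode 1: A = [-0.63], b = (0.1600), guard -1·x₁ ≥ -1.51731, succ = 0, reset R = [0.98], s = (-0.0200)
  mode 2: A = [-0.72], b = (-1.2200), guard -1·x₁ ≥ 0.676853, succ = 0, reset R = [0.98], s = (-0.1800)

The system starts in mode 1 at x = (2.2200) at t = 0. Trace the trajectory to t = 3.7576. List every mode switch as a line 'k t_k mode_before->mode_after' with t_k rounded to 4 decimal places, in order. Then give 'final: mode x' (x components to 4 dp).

1 0.7020 1->0
2 1.2960 0->2
3 2.8633 2->0
final: 0 -0.8259

Mode 1: guard c·x = -1.5173 hit at Δt = 0.7020 (t = 0.7020), x⁻ = (1.5173) → reset → x⁺ = (1.4670), jump to mode 0
Mode 0: guard c·x = 1.9287 hit at Δt = 0.5940 (t = 1.2960), x⁻ = (1.9287) → reset → x⁺ = (1.4508), jump to mode 2
Mode 2: guard c·x = 0.6769 hit at Δt = 1.5673 (t = 2.8633), x⁻ = (-0.6769) → reset → x⁺ = (-0.8433), jump to mode 0
Mode 0: flow for 0.8943 to horizon, guard not reached → x = (-0.8259)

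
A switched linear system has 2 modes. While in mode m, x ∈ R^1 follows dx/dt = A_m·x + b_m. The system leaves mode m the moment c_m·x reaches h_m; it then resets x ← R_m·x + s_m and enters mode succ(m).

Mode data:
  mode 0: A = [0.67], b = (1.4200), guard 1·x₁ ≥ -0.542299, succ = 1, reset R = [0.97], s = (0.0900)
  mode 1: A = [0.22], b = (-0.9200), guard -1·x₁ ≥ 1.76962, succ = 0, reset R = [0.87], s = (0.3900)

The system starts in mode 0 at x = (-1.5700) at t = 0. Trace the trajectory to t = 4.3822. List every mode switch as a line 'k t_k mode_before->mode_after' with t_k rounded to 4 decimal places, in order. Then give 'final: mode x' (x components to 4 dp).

1 1.5739 0->1
2 2.7271 1->0
3 3.4528 0->1
final: 1 -1.4837

Mode 0: guard c·x = -0.5423 hit at Δt = 1.5739 (t = 1.5739), x⁻ = (-0.5423) → reset → x⁺ = (-0.4360), jump to mode 1
Mode 1: guard c·x = 1.7696 hit at Δt = 1.1532 (t = 2.7271), x⁻ = (-1.7696) → reset → x⁺ = (-1.1496), jump to mode 0
Mode 0: guard c·x = -0.5423 hit at Δt = 0.7257 (t = 3.4528), x⁻ = (-0.5423) → reset → x⁺ = (-0.4360), jump to mode 1
Mode 1: flow for 0.9294 to horizon, guard not reached → x = (-1.4837)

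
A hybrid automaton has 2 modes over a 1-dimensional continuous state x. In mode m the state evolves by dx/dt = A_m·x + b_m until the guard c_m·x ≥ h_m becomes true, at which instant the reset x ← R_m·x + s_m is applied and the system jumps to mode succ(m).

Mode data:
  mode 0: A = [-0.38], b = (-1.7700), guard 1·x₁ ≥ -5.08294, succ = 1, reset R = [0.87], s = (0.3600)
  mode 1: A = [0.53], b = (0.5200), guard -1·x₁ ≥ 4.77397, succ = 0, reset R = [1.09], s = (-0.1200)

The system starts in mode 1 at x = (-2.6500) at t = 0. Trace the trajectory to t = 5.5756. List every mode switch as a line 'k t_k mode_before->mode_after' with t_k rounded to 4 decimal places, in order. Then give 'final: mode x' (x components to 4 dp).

Mode 1: guard c·x = 4.7740 hit at Δt = 1.5490 (t = 1.5490), x⁻ = (-4.7740) → reset → x⁺ = (-5.3236), jump to mode 0
Mode 0: guard c·x = -5.0829 hit at Δt = 1.1808 (t = 2.7298), x⁻ = (-5.0829) → reset → x⁺ = (-4.0622), jump to mode 1
Mode 1: guard c·x = 4.7740 hit at Δt = 0.3922 (t = 3.1219), x⁻ = (-4.7740) → reset → x⁺ = (-5.3236), jump to mode 0
Mode 0: guard c·x = -5.0829 hit at Δt = 1.1808 (t = 4.3027), x⁻ = (-5.0829) → reset → x⁺ = (-4.0622), jump to mode 1
Mode 1: guard c·x = 4.7740 hit at Δt = 0.3922 (t = 4.6949), x⁻ = (-4.7740) → reset → x⁺ = (-5.3236), jump to mode 0
Mode 0: flow for 0.8807 to horizon, guard not reached → x = (-5.1343)

1 1.5490 1->0
2 2.7298 0->1
3 3.1219 1->0
4 4.3027 0->1
5 4.6949 1->0
final: 0 -5.1343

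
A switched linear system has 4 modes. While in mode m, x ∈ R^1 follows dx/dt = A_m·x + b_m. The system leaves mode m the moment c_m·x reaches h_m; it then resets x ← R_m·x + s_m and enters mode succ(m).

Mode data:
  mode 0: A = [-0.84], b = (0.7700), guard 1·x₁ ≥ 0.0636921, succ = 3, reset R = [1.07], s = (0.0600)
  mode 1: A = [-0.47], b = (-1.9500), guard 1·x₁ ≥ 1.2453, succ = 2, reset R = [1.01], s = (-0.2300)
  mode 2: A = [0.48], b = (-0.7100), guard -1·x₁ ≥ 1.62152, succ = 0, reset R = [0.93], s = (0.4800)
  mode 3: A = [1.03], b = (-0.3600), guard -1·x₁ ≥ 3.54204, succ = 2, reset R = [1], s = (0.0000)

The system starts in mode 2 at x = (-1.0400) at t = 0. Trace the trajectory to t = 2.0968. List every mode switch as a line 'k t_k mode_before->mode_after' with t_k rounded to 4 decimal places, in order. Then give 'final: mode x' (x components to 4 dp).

Mode 2: guard c·x = 1.6215 hit at Δt = 0.4327 (t = 0.4327), x⁻ = (-1.6215) → reset → x⁺ = (-1.0280), jump to mode 0
Mode 0: guard c·x = 0.0637 hit at Δt = 0.9811 (t = 1.4138), x⁻ = (0.0637) → reset → x⁺ = (0.1282), jump to mode 3
Mode 3: flow for 0.6830 to horizon, guard not reached → x = (-0.0978)

1 0.4327 2->0
2 1.4138 0->3
final: 3 -0.0978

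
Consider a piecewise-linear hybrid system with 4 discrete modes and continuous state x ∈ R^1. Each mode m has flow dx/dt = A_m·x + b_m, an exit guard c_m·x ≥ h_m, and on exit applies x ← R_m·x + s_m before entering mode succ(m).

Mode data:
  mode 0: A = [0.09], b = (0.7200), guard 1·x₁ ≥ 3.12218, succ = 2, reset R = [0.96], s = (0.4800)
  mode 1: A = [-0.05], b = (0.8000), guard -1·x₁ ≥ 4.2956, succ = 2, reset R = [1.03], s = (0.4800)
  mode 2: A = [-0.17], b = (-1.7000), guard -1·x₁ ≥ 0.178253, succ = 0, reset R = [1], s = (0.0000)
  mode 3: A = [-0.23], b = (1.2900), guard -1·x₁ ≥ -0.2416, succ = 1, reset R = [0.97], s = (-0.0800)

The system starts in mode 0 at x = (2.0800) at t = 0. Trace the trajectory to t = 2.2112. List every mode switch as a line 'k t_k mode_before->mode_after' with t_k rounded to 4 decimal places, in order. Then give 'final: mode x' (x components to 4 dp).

Mode 0: guard c·x = 3.1222 hit at Δt = 1.0932 (t = 1.0932), x⁻ = (3.1222) → reset → x⁺ = (3.4773), jump to mode 2
Mode 2: flow for 1.1180 to horizon, guard not reached → x = (1.1445)

1 1.0932 0->2
final: 2 1.1445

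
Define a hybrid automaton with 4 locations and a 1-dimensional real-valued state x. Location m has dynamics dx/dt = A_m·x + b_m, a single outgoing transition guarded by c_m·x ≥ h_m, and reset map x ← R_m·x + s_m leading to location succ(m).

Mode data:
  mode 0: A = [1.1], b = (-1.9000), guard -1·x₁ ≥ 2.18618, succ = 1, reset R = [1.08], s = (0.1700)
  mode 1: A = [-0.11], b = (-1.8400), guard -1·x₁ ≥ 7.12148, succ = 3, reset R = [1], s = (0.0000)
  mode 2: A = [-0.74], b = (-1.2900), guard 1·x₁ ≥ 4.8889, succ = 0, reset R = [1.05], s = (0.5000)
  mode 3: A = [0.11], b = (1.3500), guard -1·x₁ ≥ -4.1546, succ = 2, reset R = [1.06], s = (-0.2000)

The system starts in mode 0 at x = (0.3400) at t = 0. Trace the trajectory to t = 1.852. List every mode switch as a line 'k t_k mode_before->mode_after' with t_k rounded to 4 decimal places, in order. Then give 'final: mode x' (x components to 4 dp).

1 0.9428 0->1
final: 1 -3.5745

Mode 0: guard c·x = 2.1862 hit at Δt = 0.9428 (t = 0.9428), x⁻ = (-2.1862) → reset → x⁺ = (-2.1911), jump to mode 1
Mode 1: flow for 0.9092 to horizon, guard not reached → x = (-3.5745)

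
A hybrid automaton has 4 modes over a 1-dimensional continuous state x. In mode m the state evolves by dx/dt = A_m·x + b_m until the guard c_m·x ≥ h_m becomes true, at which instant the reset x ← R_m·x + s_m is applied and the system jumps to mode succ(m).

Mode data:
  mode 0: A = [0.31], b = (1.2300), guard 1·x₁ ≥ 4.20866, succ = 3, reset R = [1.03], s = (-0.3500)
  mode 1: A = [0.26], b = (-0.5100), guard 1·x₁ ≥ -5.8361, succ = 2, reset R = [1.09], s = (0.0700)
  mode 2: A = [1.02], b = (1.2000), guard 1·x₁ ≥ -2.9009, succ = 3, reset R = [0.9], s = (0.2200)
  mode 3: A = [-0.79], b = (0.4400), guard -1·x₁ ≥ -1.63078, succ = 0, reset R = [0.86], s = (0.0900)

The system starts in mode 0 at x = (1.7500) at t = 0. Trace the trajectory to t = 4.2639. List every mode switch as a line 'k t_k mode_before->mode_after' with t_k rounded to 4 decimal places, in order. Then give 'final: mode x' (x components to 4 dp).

1 1.1538 0->3
2 2.6231 3->0
3 3.9256 0->3
final: 3 3.1809

Mode 0: guard c·x = 4.2087 hit at Δt = 1.1538 (t = 1.1538), x⁻ = (4.2087) → reset → x⁺ = (3.9849), jump to mode 3
Mode 3: guard c·x = -1.6308 hit at Δt = 1.4693 (t = 2.6231), x⁻ = (1.6308) → reset → x⁺ = (1.4925), jump to mode 0
Mode 0: guard c·x = 4.2087 hit at Δt = 1.3025 (t = 3.9256), x⁻ = (4.2087) → reset → x⁺ = (3.9849), jump to mode 3
Mode 3: flow for 0.3383 to horizon, guard not reached → x = (3.1809)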